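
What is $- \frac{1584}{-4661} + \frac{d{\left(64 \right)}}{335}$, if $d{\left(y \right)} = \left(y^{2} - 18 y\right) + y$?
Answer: $\frac{14550928}{1561435} \approx 9.3189$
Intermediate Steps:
$d{\left(y \right)} = y^{2} - 17 y$
$- \frac{1584}{-4661} + \frac{d{\left(64 \right)}}{335} = - \frac{1584}{-4661} + \frac{64 \left(-17 + 64\right)}{335} = \left(-1584\right) \left(- \frac{1}{4661}\right) + 64 \cdot 47 \cdot \frac{1}{335} = \frac{1584}{4661} + 3008 \cdot \frac{1}{335} = \frac{1584}{4661} + \frac{3008}{335} = \frac{14550928}{1561435}$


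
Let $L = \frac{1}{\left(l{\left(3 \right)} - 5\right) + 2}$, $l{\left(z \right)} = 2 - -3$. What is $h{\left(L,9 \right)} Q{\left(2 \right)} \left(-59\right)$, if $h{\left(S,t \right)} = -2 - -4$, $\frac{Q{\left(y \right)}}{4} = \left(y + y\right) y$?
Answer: $-3776$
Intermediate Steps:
$l{\left(z \right)} = 5$ ($l{\left(z \right)} = 2 + 3 = 5$)
$Q{\left(y \right)} = 8 y^{2}$ ($Q{\left(y \right)} = 4 \left(y + y\right) y = 4 \cdot 2 y y = 4 \cdot 2 y^{2} = 8 y^{2}$)
$L = \frac{1}{2}$ ($L = \frac{1}{\left(5 - 5\right) + 2} = \frac{1}{0 + 2} = \frac{1}{2} \approx 0.5$)
$h{\left(S,t \right)} = 2$ ($h{\left(S,t \right)} = -2 + 4 = 2$)
$h{\left(L,9 \right)} Q{\left(2 \right)} \left(-59\right) = 2 \cdot 8 \cdot 2^{2} \left(-59\right) = 2 \cdot 8 \cdot 4 \left(-59\right) = 2 \cdot 32 \left(-59\right) = 64 \left(-59\right) = -3776$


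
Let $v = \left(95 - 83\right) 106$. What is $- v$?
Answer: $-1272$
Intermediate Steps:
$v = 1272$ ($v = 12 \cdot 106 = 1272$)
$- v = \left(-1\right) 1272 = -1272$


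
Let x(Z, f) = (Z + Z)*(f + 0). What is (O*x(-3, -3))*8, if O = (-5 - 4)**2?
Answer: 11664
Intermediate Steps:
O = 81 (O = (-9)**2 = 81)
x(Z, f) = 2*Z*f (x(Z, f) = (2*Z)*f = 2*Z*f)
(O*x(-3, -3))*8 = (81*(2*(-3)*(-3)))*8 = (81*18)*8 = 1458*8 = 11664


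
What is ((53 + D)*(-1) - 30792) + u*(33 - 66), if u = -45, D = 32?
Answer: -29392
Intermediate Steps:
((53 + D)*(-1) - 30792) + u*(33 - 66) = ((53 + 32)*(-1) - 30792) - 45*(33 - 66) = (85*(-1) - 30792) - 45*(-33) = (-85 - 30792) + 1485 = -30877 + 1485 = -29392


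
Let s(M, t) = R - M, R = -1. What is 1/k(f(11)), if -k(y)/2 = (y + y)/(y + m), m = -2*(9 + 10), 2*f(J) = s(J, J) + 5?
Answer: -83/28 ≈ -2.9643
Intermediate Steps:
s(M, t) = -1 - M
f(J) = 2 - J/2 (f(J) = ((-1 - J) + 5)/2 = (4 - J)/2 = 2 - J/2)
m = -38 (m = -2*19 = -38)
k(y) = -4*y/(-38 + y) (k(y) = -2*(y + y)/(y - 38) = -2*2*y/(-38 + y) = -4*y/(-38 + y))
1/k(f(11)) = 1/(-4*(2 - ½*11)/(-38 + (2 - ½*11))) = 1/(-4*(2 - 11/2)/(-38 + (2 - 11/2))) = 1/(-4*(-7/2)/(-38 - 7/2)) = 1/(-4*(-7/2)/(-83/2)) = 1/(-4*(-7/2)*(-2/83)) = 1/(-28/83) = -83/28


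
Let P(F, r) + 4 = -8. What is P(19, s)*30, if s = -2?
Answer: -360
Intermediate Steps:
P(F, r) = -12 (P(F, r) = -4 - 8 = -12)
P(19, s)*30 = -12*30 = -360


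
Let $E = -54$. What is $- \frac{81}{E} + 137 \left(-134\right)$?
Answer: $- \frac{36713}{2} \approx -18357.0$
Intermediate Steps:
$- \frac{81}{E} + 137 \left(-134\right) = - \frac{81}{-54} + 137 \left(-134\right) = \left(-81\right) \left(- \frac{1}{54}\right) - 18358 = \frac{3}{2} - 18358 = - \frac{36713}{2}$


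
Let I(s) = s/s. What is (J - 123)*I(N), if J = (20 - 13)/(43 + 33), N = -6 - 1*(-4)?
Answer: -9341/76 ≈ -122.91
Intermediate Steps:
N = -2 (N = -6 + 4 = -2)
I(s) = 1
J = 7/76 ≈ 0.092105
(J - 123)*I(N) = (7/76 - 123)*1 = -9341/76*1 = -9341/76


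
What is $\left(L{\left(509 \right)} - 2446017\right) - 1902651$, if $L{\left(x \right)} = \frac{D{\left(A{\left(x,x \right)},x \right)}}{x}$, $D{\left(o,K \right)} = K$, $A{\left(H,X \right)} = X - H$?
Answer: $-4348667$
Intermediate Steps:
$L{\left(x \right)} = 1$ ($L{\left(x \right)} = \frac{x}{x} = 1$)
$\left(L{\left(509 \right)} - 2446017\right) - 1902651 = \left(1 - 2446017\right) - 1902651 = -2446016 - 1902651 = -4348667$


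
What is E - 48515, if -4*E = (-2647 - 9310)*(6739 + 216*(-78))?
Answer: -121067373/4 ≈ -3.0267e+7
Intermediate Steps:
E = -120873313/4 (E = -(-2647 - 9310)*(6739 + 216*(-78))/4 = -(-11957)*(6739 - 16848)/4 = -(-11957)*(-10109)/4 = -¼*120873313 = -120873313/4 ≈ -3.0218e+7)
E - 48515 = -120873313/4 - 48515 = -121067373/4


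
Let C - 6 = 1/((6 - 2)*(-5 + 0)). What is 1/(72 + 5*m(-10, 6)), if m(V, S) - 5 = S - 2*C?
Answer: 2/135 ≈ 0.014815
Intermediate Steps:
C = 119/20 (C = 6 + 1/((6 - 2)*(-5 + 0)) = 6 + 1/(4*(-5)) = 6 + 1/(-20) = 6 - 1/20 = 119/20 ≈ 5.9500)
m(V, S) = -69/10 + S (m(V, S) = 5 + (S - 2*119/20) = 5 + (S - 119/10) = 5 + (-119/10 + S) = -69/10 + S)
1/(72 + 5*m(-10, 6)) = 1/(72 + 5*(-69/10 + 6)) = 1/(72 + 5*(-9/10)) = 1/(72 - 9/2) = 1/(135/2) = 2/135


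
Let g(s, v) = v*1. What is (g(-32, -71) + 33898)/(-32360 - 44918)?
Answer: -33827/77278 ≈ -0.43773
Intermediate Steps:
g(s, v) = v
(g(-32, -71) + 33898)/(-32360 - 44918) = (-71 + 33898)/(-32360 - 44918) = 33827/(-77278) = 33827*(-1/77278) = -33827/77278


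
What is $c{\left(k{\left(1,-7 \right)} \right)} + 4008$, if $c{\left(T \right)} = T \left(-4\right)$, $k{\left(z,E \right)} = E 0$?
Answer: $4008$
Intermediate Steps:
$k{\left(z,E \right)} = 0$
$c{\left(T \right)} = - 4 T$
$c{\left(k{\left(1,-7 \right)} \right)} + 4008 = \left(-4\right) 0 + 4008 = 0 + 4008 = 4008$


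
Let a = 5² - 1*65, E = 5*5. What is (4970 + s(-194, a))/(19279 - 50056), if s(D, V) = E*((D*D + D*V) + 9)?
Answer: -1140095/30777 ≈ -37.044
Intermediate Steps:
E = 25
a = -40 (a = 25 - 65 = -40)
s(D, V) = 225 + 25*D² + 25*D*V (s(D, V) = 25*((D*D + D*V) + 9) = 25*((D² + D*V) + 9) = 25*(9 + D² + D*V) = 225 + 25*D² + 25*D*V)
(4970 + s(-194, a))/(19279 - 50056) = (4970 + (225 + 25*(-194)² + 25*(-194)*(-40)))/(19279 - 50056) = (4970 + (225 + 25*37636 + 194000))/(-30777) = (4970 + (225 + 940900 + 194000))*(-1/30777) = (4970 + 1135125)*(-1/30777) = 1140095*(-1/30777) = -1140095/30777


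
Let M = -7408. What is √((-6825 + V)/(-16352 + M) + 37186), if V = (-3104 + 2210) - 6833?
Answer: √36446598870/990 ≈ 192.84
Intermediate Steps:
V = -7727 (V = -894 - 6833 = -7727)
√((-6825 + V)/(-16352 + M) + 37186) = √((-6825 - 7727)/(-16352 - 7408) + 37186) = √(-14552/(-23760) + 37186) = √(-14552*(-1/23760) + 37186) = √(1819/2970 + 37186) = √(110444239/2970) = √36446598870/990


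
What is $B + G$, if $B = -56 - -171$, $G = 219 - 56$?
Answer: $278$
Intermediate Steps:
$G = 163$
$B = 115$ ($B = -56 + 171 = 115$)
$B + G = 115 + 163 = 278$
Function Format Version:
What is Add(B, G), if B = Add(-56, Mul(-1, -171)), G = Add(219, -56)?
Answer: 278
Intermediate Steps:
G = 163
B = 115 (B = Add(-56, 171) = 115)
Add(B, G) = Add(115, 163) = 278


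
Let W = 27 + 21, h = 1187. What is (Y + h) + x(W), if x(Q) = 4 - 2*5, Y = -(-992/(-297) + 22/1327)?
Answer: 464131621/394119 ≈ 1177.6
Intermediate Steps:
Y = -1322918/394119 (Y = -(-992*(-1/297) + 22*(1/1327)) = -(992/297 + 22/1327) = -1*1322918/394119 = -1322918/394119 ≈ -3.3566)
W = 48
x(Q) = -6 (x(Q) = 4 - 10 = -6)
(Y + h) + x(W) = (-1322918/394119 + 1187) - 6 = 466496335/394119 - 6 = 464131621/394119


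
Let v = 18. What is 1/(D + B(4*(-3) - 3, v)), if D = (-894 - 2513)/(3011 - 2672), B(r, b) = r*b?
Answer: -339/94937 ≈ -0.0035708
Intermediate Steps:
B(r, b) = b*r
D = -3407/339 ≈ -10.050
1/(D + B(4*(-3) - 3, v)) = 1/(-3407/339 + 18*(4*(-3) - 3)) = 1/(-3407/339 + 18*(-12 - 3)) = 1/(-3407/339 + 18*(-15)) = 1/(-3407/339 - 270) = 1/(-94937/339) = -339/94937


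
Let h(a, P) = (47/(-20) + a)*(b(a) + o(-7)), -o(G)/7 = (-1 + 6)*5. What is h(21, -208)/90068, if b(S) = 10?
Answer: -1119/32752 ≈ -0.034166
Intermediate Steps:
o(G) = -175 (o(G) = -7*(-1 + 6)*5 = -35*5 = -7*25 = -175)
h(a, P) = 1551/4 - 165*a (h(a, P) = (47/(-20) + a)*(10 - 175) = (47*(-1/20) + a)*(-165) = (-47/20 + a)*(-165) = 1551/4 - 165*a)
h(21, -208)/90068 = (1551/4 - 165*21)/90068 = (1551/4 - 3465)*(1/90068) = -12309/4*1/90068 = -1119/32752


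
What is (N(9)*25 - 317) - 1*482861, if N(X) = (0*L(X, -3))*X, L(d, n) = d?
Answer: -483178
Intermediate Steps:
N(X) = 0 (N(X) = (0*X)*X = 0*X = 0)
(N(9)*25 - 317) - 1*482861 = (0*25 - 317) - 1*482861 = (0 - 317) - 482861 = -317 - 482861 = -483178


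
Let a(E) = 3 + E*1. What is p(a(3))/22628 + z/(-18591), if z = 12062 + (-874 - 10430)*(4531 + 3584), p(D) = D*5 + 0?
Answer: 1037719204837/210338574 ≈ 4933.6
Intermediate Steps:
a(E) = 3 + E
p(D) = 5*D (p(D) = 5*D + 0 = 5*D)
z = -91719898 (z = 12062 - 11304*8115 = 12062 - 91731960 = -91719898)
p(a(3))/22628 + z/(-18591) = (5*(3 + 3))/22628 - 91719898/(-18591) = (5*6)*(1/22628) - 91719898*(-1/18591) = 30*(1/22628) + 91719898/18591 = 15/11314 + 91719898/18591 = 1037719204837/210338574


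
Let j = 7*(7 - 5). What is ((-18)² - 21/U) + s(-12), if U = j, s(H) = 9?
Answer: 663/2 ≈ 331.50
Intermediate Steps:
j = 14 (j = 7*2 = 14)
U = 14
((-18)² - 21/U) + s(-12) = ((-18)² - 21/14) + 9 = (324 - 21*1/14) + 9 = (324 - 3/2) + 9 = 645/2 + 9 = 663/2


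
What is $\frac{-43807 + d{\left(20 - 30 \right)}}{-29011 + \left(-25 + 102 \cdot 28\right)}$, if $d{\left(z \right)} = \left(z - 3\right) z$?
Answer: $\frac{43677}{26180} \approx 1.6683$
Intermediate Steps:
$d{\left(z \right)} = z \left(-3 + z\right)$ ($d{\left(z \right)} = \left(-3 + z\right) z = z \left(-3 + z\right)$)
$\frac{-43807 + d{\left(20 - 30 \right)}}{-29011 + \left(-25 + 102 \cdot 28\right)} = \frac{-43807 + \left(20 - 30\right) \left(-3 + \left(20 - 30\right)\right)}{-29011 + \left(-25 + 102 \cdot 28\right)} = \frac{-43807 - 10 \left(-3 - 10\right)}{-29011 + \left(-25 + 2856\right)} = \frac{-43807 - -130}{-29011 + 2831} = \frac{-43807 + 130}{-26180} = \left(-43677\right) \left(- \frac{1}{26180}\right) = \frac{43677}{26180}$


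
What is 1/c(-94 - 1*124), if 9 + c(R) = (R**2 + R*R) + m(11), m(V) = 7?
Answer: 1/95046 ≈ 1.0521e-5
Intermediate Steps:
c(R) = -2 + 2*R**2 (c(R) = -9 + ((R**2 + R*R) + 7) = -9 + ((R**2 + R**2) + 7) = -9 + (2*R**2 + 7) = -9 + (7 + 2*R**2) = -2 + 2*R**2)
1/c(-94 - 1*124) = 1/(-2 + 2*(-94 - 1*124)**2) = 1/(-2 + 2*(-94 - 124)**2) = 1/(-2 + 2*(-218)**2) = 1/(-2 + 2*47524) = 1/(-2 + 95048) = 1/95046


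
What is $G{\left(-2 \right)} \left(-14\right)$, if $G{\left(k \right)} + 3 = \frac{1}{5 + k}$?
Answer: $\frac{112}{3} \approx 37.333$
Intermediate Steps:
$G{\left(k \right)} = -3 + \frac{1}{5 + k}$
$G{\left(-2 \right)} \left(-14\right) = \frac{-14 - -6}{5 - 2} \left(-14\right) = \frac{-14 + 6}{3} \left(-14\right) = \frac{1}{3} \left(-8\right) \left(-14\right) = \left(- \frac{8}{3}\right) \left(-14\right) = \frac{112}{3}$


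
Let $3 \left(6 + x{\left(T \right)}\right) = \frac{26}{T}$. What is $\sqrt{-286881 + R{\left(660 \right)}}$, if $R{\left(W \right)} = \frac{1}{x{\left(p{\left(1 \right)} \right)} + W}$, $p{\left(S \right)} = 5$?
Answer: $\frac{i \sqrt{6938711530959}}{4918} \approx 535.61 i$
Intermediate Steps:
$x{\left(T \right)} = -6 + \frac{26}{3 T}$ ($x{\left(T \right)} = -6 + \frac{26 \frac{1}{T}}{3} = -6 + \frac{26}{3 T}$)
$R{\left(W \right)} = \frac{1}{- \frac{64}{15} + W}$ ($R{\left(W \right)} = \frac{1}{\left(-6 + \frac{26}{3 \cdot 5}\right) + W} = \frac{1}{\left(-6 + \frac{26}{3} \cdot \frac{1}{5}\right) + W} = \frac{1}{\left(-6 + \frac{26}{15}\right) + W} = \frac{1}{- \frac{64}{15} + W}$)
$\sqrt{-286881 + R{\left(660 \right)}} = \sqrt{-286881 + \frac{15}{-64 + 15 \cdot 660}} = \sqrt{-286881 + \frac{15}{-64 + 9900}} = \sqrt{-286881 + \frac{15}{9836}} = \sqrt{- \frac{2821761501}{9836}} = \frac{i \sqrt{6938711530959}}{4918}$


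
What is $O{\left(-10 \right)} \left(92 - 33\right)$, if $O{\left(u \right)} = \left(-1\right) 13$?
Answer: $-767$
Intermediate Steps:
$O{\left(u \right)} = -13$
$O{\left(-10 \right)} \left(92 - 33\right) = - 13 \left(92 - 33\right) = \left(-13\right) 59 = -767$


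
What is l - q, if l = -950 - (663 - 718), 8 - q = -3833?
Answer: -4736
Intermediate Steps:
q = 3841 (q = 8 - 1*(-3833) = 8 + 3833 = 3841)
l = -895 (l = -950 - 1*(-55) = -950 + 55 = -895)
l - q = -895 - 1*3841 = -895 - 3841 = -4736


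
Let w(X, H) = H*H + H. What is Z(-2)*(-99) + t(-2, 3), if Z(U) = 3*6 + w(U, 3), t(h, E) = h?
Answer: -2972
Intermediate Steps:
w(X, H) = H + H**2 (w(X, H) = H**2 + H = H + H**2)
Z(U) = 30 (Z(U) = 3*6 + 3*(1 + 3) = 18 + 3*4 = 18 + 12 = 30)
Z(-2)*(-99) + t(-2, 3) = 30*(-99) - 2 = -2970 - 2 = -2972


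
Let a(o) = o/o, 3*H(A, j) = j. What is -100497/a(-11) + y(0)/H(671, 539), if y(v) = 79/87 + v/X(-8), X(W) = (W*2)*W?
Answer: -1570868528/15631 ≈ -1.0050e+5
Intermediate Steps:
X(W) = 2*W**2 (X(W) = (2*W)*W = 2*W**2)
H(A, j) = j/3
y(v) = 79/87 + v/128 (y(v) = 79/87 + v/((2*(-8)**2)) = 79*(1/87) + v/((2*64)) = 79/87 + v/128)
a(o) = 1
-100497/a(-11) + y(0)/H(671, 539) = -100497/1 + (79/87 + (1/128)*0)/(((1/3)*539)) = -100497*1 + (79/87 + 0)/(539/3) = -100497 + (79/87)*(3/539) = -100497 + 79/15631 = -1570868528/15631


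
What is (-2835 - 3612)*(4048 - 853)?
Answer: -20598165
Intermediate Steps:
(-2835 - 3612)*(4048 - 853) = -6447*3195 = -20598165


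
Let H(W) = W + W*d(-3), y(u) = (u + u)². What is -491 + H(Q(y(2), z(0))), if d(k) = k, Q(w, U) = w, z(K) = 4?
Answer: -523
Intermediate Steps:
y(u) = 4*u² (y(u) = (2*u)² = 4*u²)
H(W) = -2*W (H(W) = W + W*(-3) = W - 3*W = -2*W)
-491 + H(Q(y(2), z(0))) = -491 - 8*2² = -491 - 8*4 = -491 - 2*16 = -491 - 32 = -523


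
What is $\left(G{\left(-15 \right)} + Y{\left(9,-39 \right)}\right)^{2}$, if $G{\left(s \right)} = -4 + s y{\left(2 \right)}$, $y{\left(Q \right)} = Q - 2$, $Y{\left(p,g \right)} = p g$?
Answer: $126025$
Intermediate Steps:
$Y{\left(p,g \right)} = g p$
$y{\left(Q \right)} = -2 + Q$
$G{\left(s \right)} = -4$ ($G{\left(s \right)} = -4 + s \left(-2 + 2\right) = -4 + s 0 = -4 + 0 = -4$)
$\left(G{\left(-15 \right)} + Y{\left(9,-39 \right)}\right)^{2} = \left(-4 - 351\right)^{2} = \left(-355\right)^{2} = 126025$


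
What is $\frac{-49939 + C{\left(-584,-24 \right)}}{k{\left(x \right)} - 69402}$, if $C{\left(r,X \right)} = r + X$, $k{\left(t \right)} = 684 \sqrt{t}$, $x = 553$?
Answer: $\frac{194892383}{253217402} + \frac{960393 \sqrt{553}}{126608701} \approx 0.94804$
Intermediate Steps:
$C{\left(r,X \right)} = X + r$
$\frac{-49939 + C{\left(-584,-24 \right)}}{k{\left(x \right)} - 69402} = \frac{-49939 - 608}{684 \sqrt{553} - 69402} = \frac{-49939 - 608}{-69402 + 684 \sqrt{553}} = - \frac{50547}{-69402 + 684 \sqrt{553}}$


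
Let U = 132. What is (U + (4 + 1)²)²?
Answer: 24649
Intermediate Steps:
(U + (4 + 1)²)² = (132 + (4 + 1)²)² = (132 + 5²)² = (132 + 25)² = 157² = 24649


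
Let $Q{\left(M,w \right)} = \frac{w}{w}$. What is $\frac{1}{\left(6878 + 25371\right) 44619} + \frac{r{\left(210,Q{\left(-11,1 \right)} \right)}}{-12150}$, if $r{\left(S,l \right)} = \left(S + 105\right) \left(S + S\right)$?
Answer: $- \frac{47004658943}{4316754393} \approx -10.889$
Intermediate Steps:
$Q{\left(M,w \right)} = 1$
$r{\left(S,l \right)} = 2 S \left(105 + S\right)$ ($r{\left(S,l \right)} = \left(105 + S\right) 2 S = 2 S \left(105 + S\right)$)
$\frac{1}{\left(6878 + 25371\right) 44619} + \frac{r{\left(210,Q{\left(-11,1 \right)} \right)}}{-12150} = \frac{1}{\left(6878 + 25371\right) 44619} + \frac{2 \cdot 210 \left(105 + 210\right)}{-12150} = \frac{1}{32249} \cdot \frac{1}{44619} + 2 \cdot 210 \cdot 315 \left(- \frac{1}{12150}\right) = \frac{1}{32249} \cdot \frac{1}{44619} + 132300 \left(- \frac{1}{12150}\right) = \frac{1}{1438918131} - \frac{98}{9} = - \frac{47004658943}{4316754393}$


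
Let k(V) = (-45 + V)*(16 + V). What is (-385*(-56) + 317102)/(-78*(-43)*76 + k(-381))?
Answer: 169331/205197 ≈ 0.82521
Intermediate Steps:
(-385*(-56) + 317102)/(-78*(-43)*76 + k(-381)) = (-385*(-56) + 317102)/(-78*(-43)*76 + (-720 + (-381)² - 29*(-381))) = (21560 + 317102)/(3354*76 + (-720 + 145161 + 11049)) = 338662/(254904 + 155490) = 338662/410394 = 338662*(1/410394) = 169331/205197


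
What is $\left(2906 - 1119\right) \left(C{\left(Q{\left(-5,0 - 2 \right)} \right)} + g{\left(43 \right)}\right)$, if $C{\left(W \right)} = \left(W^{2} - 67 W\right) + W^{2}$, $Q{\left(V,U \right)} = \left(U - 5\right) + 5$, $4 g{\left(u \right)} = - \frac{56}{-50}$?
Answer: $\frac{6356359}{25} \approx 2.5425 \cdot 10^{5}$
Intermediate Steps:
$g{\left(u \right)} = \frac{7}{25}$ ($g{\left(u \right)} = \frac{\left(-56\right) \frac{1}{-50}}{4} = \frac{\left(-56\right) \left(- \frac{1}{50}\right)}{4} = \frac{1}{4} \cdot \frac{28}{25} = \frac{7}{25}$)
$Q{\left(V,U \right)} = U$ ($Q{\left(V,U \right)} = \left(-5 + U\right) + 5 = U$)
$C{\left(W \right)} = - 67 W + 2 W^{2}$
$\left(2906 - 1119\right) \left(C{\left(Q{\left(-5,0 - 2 \right)} \right)} + g{\left(43 \right)}\right) = \left(2906 - 1119\right) \left(\left(0 - 2\right) \left(-67 + 2 \left(0 - 2\right)\right) + \frac{7}{25}\right) = 1787 \left(- 2 \left(-67 + 2 \left(-2\right)\right) + \frac{7}{25}\right) = 1787 \left(- 2 \left(-67 - 4\right) + \frac{7}{25}\right) = 1787 \left(\left(-2\right) \left(-71\right) + \frac{7}{25}\right) = 1787 \left(142 + \frac{7}{25}\right) = 1787 \cdot \frac{3557}{25} = \frac{6356359}{25}$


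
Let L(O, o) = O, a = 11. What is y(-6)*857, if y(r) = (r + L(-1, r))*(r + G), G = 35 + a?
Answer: -239960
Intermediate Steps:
G = 46 (G = 35 + 11 = 46)
y(r) = (-1 + r)*(46 + r) (y(r) = (r - 1)*(r + 46) = (-1 + r)*(46 + r))
y(-6)*857 = (-46 + (-6)² + 45*(-6))*857 = (-46 + 36 - 270)*857 = -280*857 = -239960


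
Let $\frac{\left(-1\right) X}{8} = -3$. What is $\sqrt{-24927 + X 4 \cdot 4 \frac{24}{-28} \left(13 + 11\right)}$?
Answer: $\frac{i \sqrt{1608495}}{7} \approx 181.18 i$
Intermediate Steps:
$X = 24$ ($X = \left(-8\right) \left(-3\right) = 24$)
$\sqrt{-24927 + X 4 \cdot 4 \frac{24}{-28} \left(13 + 11\right)} = \sqrt{-24927 + 24 \cdot 4 \cdot 4 \frac{24}{-28} \left(13 + 11\right)} = \sqrt{-24927 + 96 \cdot 4 \cdot 24 \left(- \frac{1}{28}\right) 24} = \sqrt{-24927 + 384 \left(- \frac{6}{7}\right) 24} = \sqrt{-24927 - \frac{55296}{7}} = \sqrt{- \frac{229785}{7}} = \frac{i \sqrt{1608495}}{7}$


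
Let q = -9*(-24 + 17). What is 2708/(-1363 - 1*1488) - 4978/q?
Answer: -14362882/179613 ≈ -79.966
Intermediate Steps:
q = 63 (q = -9*(-7) = 63)
2708/(-1363 - 1*1488) - 4978/q = 2708/(-1363 - 1*1488) - 4978/63 = 2708/(-1363 - 1488) - 4978*1/63 = 2708/(-2851) - 4978/63 = 2708*(-1/2851) - 4978/63 = -2708/2851 - 4978/63 = -14362882/179613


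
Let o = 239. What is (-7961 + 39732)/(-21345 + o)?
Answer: -31771/21106 ≈ -1.5053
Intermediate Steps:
(-7961 + 39732)/(-21345 + o) = (-7961 + 39732)/(-21345 + 239) = 31771/(-21106) = 31771*(-1/21106) = -31771/21106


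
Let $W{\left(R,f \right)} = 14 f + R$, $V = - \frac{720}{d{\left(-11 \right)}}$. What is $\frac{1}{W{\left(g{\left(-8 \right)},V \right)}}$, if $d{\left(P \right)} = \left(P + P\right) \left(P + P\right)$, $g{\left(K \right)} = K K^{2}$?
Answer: $- \frac{121}{64472} \approx -0.0018768$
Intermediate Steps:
$g{\left(K \right)} = K^{3}$
$d{\left(P \right)} = 4 P^{2}$ ($d{\left(P \right)} = 2 P 2 P = 4 P^{2}$)
$V = - \frac{180}{121}$ ($V = - \frac{720}{4 \left(-11\right)^{2}} = - \frac{720}{4 \cdot 121} = - \frac{720}{484} = \left(-720\right) \frac{1}{484} = - \frac{180}{121} \approx -1.4876$)
$W{\left(R,f \right)} = R + 14 f$
$\frac{1}{W{\left(g{\left(-8 \right)},V \right)}} = \frac{1}{\left(-8\right)^{3} + 14 \left(- \frac{180}{121}\right)} = \frac{1}{-512 - \frac{2520}{121}} = \frac{1}{- \frac{64472}{121}} = - \frac{121}{64472}$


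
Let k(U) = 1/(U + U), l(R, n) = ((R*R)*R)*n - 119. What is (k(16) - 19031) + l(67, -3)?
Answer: -29486047/32 ≈ -9.2144e+5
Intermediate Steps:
l(R, n) = -119 + n*R**3 (l(R, n) = (R**2*R)*n - 119 = R**3*n - 119 = n*R**3 - 119 = -119 + n*R**3)
k(U) = 1/(2*U)
(k(16) - 19031) + l(67, -3) = ((1/2)/16 - 19031) + (-119 - 3*67**3) = ((1/2)*(1/16) - 19031) + (-119 - 3*300763) = (1/32 - 19031) + (-119 - 902289) = -608991/32 - 902408 = -29486047/32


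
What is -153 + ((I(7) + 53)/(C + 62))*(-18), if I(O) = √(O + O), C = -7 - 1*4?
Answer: -2919/17 - 6*√14/17 ≈ -173.03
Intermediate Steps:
C = -11 (C = -7 - 4 = -11)
I(O) = √2*√O (I(O) = √(2*O) = √2*√O)
-153 + ((I(7) + 53)/(C + 62))*(-18) = -153 + ((√2*√7 + 53)/(-11 + 62))*(-18) = -153 + ((√14 + 53)/51)*(-18) = -153 + ((53 + √14)*(1/51))*(-18) = -153 + (53/51 + √14/51)*(-18) = -153 + (-318/17 - 6*√14/17) = -2919/17 - 6*√14/17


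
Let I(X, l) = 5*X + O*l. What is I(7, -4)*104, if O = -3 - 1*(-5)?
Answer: 2808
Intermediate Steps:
O = 2 (O = -3 + 5 = 2)
I(X, l) = 2*l + 5*X (I(X, l) = 5*X + 2*l = 2*l + 5*X)
I(7, -4)*104 = (2*(-4) + 5*7)*104 = (-8 + 35)*104 = 27*104 = 2808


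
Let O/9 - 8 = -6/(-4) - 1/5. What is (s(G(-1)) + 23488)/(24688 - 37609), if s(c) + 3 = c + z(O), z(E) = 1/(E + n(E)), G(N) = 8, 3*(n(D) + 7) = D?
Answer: -12286844/6757683 ≈ -1.8182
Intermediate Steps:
n(D) = -7 + D/3
O = 837/10 (O = 72 + 9*(-6/(-4) - 1/5) = 72 + 9*(-6*(-¼) - 1*⅕) = 72 + 9*(3/2 - ⅕) = 72 + 9*(13/10) = 72 + 117/10 = 837/10 ≈ 83.700)
z(E) = 1/(-7 + 4*E/3) (z(E) = 1/(E + (-7 + E/3)) = 1/(-7 + 4*E/3))
s(c) = -1564/523 + c (s(c) = -3 + (c + 3/(-21 + 4*(837/10))) = -3 + (c + 3/(-21 + 1674/5)) = -3 + (c + 3/(1569/5)) = -3 + (c + 3*(5/1569)) = -3 + (c + 5/523) = -3 + (5/523 + c) = -1564/523 + c)
(s(G(-1)) + 23488)/(24688 - 37609) = ((-1564/523 + 8) + 23488)/(24688 - 37609) = (2620/523 + 23488)/(-12921) = (12286844/523)*(-1/12921) = -12286844/6757683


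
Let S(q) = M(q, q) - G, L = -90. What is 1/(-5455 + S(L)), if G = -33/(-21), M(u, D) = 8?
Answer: -7/38140 ≈ -0.00018353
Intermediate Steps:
G = 11/7 (G = -33*(-1/21) = 11/7 ≈ 1.5714)
S(q) = 45/7 (S(q) = 8 - 1*11/7 = 8 - 11/7 = 45/7)
1/(-5455 + S(L)) = 1/(-5455 + 45/7) = 1/(-38140/7) = -7/38140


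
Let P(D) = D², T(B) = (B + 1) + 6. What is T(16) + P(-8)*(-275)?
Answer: -17577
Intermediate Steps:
T(B) = 7 + B (T(B) = (1 + B) + 6 = 7 + B)
T(16) + P(-8)*(-275) = (7 + 16) + (-8)²*(-275) = 23 + 64*(-275) = 23 - 17600 = -17577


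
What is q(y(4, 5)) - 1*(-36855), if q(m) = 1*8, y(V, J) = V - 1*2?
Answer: 36863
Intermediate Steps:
y(V, J) = -2 + V (y(V, J) = V - 2 = -2 + V)
q(m) = 8
q(y(4, 5)) - 1*(-36855) = 8 - 1*(-36855) = 8 + 36855 = 36863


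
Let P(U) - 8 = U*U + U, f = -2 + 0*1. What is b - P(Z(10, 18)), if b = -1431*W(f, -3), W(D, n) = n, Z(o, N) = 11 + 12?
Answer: 3733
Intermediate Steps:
Z(o, N) = 23
f = -2 (f = -2 + 0 = -2)
P(U) = 8 + U + U**2 (P(U) = 8 + (U*U + U) = 8 + (U**2 + U) = 8 + (U + U**2) = 8 + U + U**2)
b = 4293 (b = -1431*(-3) = 4293)
b - P(Z(10, 18)) = 4293 - (8 + 23 + 23**2) = 4293 - (8 + 23 + 529) = 4293 - 1*560 = 4293 - 560 = 3733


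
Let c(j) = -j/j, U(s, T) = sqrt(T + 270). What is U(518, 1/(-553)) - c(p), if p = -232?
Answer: 1 + sqrt(82567877)/553 ≈ 17.432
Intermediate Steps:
U(s, T) = sqrt(270 + T)
c(j) = -1 (c(j) = -1*1 = -1)
U(518, 1/(-553)) - c(p) = sqrt(270 + 1/(-553)) - 1*(-1) = sqrt(270 - 1/553) + 1 = sqrt(149309/553) + 1 = sqrt(82567877)/553 + 1 = 1 + sqrt(82567877)/553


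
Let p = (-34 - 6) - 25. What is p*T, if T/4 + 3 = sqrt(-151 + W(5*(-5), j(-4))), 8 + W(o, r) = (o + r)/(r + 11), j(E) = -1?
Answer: 780 - 104*I*sqrt(1010) ≈ 780.0 - 3305.2*I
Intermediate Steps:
W(o, r) = -8 + (o + r)/(11 + r) (W(o, r) = -8 + (o + r)/(r + 11) = -8 + (o + r)/(11 + r))
p = -65 (p = -40 - 25 = -65)
T = -12 + 8*I*sqrt(1010)/5 (T = -12 + 4*sqrt(-151 + (-88 + 5*(-5) - 7*(-1))/(11 - 1)) = -12 + 4*sqrt(-151 + (-88 - 25 + 7)/10) = -12 + 4*sqrt(-151 + (1/10)*(-106)) = -12 + 4*sqrt(-151 - 53/5) = -12 + 4*sqrt(-808/5) = -12 + 4*(2*I*sqrt(1010)/5) = -12 + 8*I*sqrt(1010)/5 ≈ -12.0 + 50.849*I)
p*T = -65*(-12 + 8*I*sqrt(1010)/5) = 780 - 104*I*sqrt(1010)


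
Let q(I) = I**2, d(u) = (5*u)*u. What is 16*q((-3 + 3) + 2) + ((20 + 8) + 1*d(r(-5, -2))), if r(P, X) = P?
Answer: 217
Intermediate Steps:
d(u) = 5*u**2
16*q((-3 + 3) + 2) + ((20 + 8) + 1*d(r(-5, -2))) = 16*((-3 + 3) + 2)**2 + ((20 + 8) + 1*(5*(-5)**2)) = 16*(0 + 2)**2 + (28 + 1*(5*25)) = 16*2**2 + (28 + 1*125) = 16*4 + (28 + 125) = 64 + 153 = 217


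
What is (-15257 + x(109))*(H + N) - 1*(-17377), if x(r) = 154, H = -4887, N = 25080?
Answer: -304957502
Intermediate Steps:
(-15257 + x(109))*(H + N) - 1*(-17377) = (-15257 + 154)*(-4887 + 25080) - 1*(-17377) = -15103*20193 + 17377 = -304974879 + 17377 = -304957502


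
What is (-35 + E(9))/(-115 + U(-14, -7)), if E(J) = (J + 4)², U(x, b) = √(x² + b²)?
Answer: -1541/1298 - 469*√5/6490 ≈ -1.3488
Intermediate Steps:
U(x, b) = √(b² + x²)
E(J) = (4 + J)²
(-35 + E(9))/(-115 + U(-14, -7)) = (-35 + (4 + 9)²)/(-115 + √((-7)² + (-14)²)) = (-35 + 13²)/(-115 + √(49 + 196)) = (-35 + 169)/(-115 + √245) = 134/(-115 + 7*√5)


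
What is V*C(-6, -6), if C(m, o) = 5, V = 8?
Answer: 40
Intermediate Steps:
V*C(-6, -6) = 8*5 = 40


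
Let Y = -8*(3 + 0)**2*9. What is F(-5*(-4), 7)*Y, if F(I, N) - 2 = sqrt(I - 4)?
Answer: -3888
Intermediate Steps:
F(I, N) = 2 + sqrt(-4 + I) (F(I, N) = 2 + sqrt(I - 4) = 2 + sqrt(-4 + I))
Y = -648 (Y = -8*3**2*9 = -8*9*9 = -72*9 = -648)
F(-5*(-4), 7)*Y = (2 + sqrt(-4 - 5*(-4)))*(-648) = (2 + sqrt(-4 + 20))*(-648) = (2 + sqrt(16))*(-648) = (2 + 4)*(-648) = 6*(-648) = -3888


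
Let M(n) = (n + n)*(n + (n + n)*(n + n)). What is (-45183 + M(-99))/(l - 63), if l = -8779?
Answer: 7787973/8842 ≈ 880.79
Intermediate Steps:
M(n) = 2*n*(n + 4*n²) (M(n) = (2*n)*(n + (2*n)*(2*n)) = (2*n)*(n + 4*n²) = 2*n*(n + 4*n²))
(-45183 + M(-99))/(l - 63) = (-45183 + (-99)²*(2 + 8*(-99)))/(-8779 - 63) = (-45183 + 9801*(2 - 792))/(-8842) = (-45183 + 9801*(-790))*(-1/8842) = (-45183 - 7742790)*(-1/8842) = -7787973*(-1/8842) = 7787973/8842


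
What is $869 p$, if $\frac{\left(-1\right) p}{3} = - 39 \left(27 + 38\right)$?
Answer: $6608745$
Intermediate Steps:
$p = 7605$ ($p = - 3 \left(- 39 \left(27 + 38\right)\right) = - 3 \left(\left(-39\right) 65\right) = \left(-3\right) \left(-2535\right) = 7605$)
$869 p = 869 \cdot 7605 = 6608745$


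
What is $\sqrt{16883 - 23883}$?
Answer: $10 i \sqrt{70} \approx 83.666 i$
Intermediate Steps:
$\sqrt{16883 - 23883} = \sqrt{-7000} = 10 i \sqrt{70}$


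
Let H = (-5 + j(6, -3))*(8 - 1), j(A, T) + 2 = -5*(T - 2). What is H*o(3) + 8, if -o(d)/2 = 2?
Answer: -496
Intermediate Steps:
j(A, T) = 8 - 5*T (j(A, T) = -2 - 5*(T - 2) = -2 - 5*(-2 + T) = -2 + (10 - 5*T) = 8 - 5*T)
H = 126 (H = (-5 + (8 - 5*(-3)))*(8 - 1) = (-5 + (8 + 15))*7 = (-5 + 23)*7 = 18*7 = 126)
o(d) = -4 (o(d) = -2*2 = -4)
H*o(3) + 8 = 126*(-4) + 8 = -504 + 8 = -496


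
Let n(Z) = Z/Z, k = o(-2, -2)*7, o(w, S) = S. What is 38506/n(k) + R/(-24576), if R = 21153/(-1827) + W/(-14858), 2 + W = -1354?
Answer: 4281414357334993/111188238336 ≈ 38506.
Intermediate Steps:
W = -1356 (W = -2 - 1354 = -1356)
k = -14 (k = -2*7 = -14)
n(Z) = 1
R = -51968977/4524261 (R = 21153/(-1827) - 1356/(-14858) = 21153*(-1/1827) - 1356*(-1/14858) = -7051/609 + 678/7429 = -51968977/4524261 ≈ -11.487)
38506/n(k) + R/(-24576) = 38506/1 - 51968977/4524261/(-24576) = 38506*1 - 51968977/4524261*(-1/24576) = 38506 + 51968977/111188238336 = 4281414357334993/111188238336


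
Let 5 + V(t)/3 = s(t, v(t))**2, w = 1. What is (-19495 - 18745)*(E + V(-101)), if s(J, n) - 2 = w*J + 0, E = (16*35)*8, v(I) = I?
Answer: -1295112320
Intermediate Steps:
E = 4480 (E = 560*8 = 4480)
s(J, n) = 2 + J (s(J, n) = 2 + (1*J + 0) = 2 + (J + 0) = 2 + J)
V(t) = -15 + 3*(2 + t)**2
(-19495 - 18745)*(E + V(-101)) = (-19495 - 18745)*(4480 + (-15 + 3*(2 - 101)**2)) = -38240*(4480 + (-15 + 3*(-99)**2)) = -38240*(4480 + (-15 + 3*9801)) = -38240*(4480 + (-15 + 29403)) = -38240*(4480 + 29388) = -38240*33868 = -1295112320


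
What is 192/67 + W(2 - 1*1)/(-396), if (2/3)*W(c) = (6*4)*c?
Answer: 2045/737 ≈ 2.7748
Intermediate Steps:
W(c) = 36*c (W(c) = 3*((6*4)*c)/2 = 3*(24*c)/2 = 36*c)
192/67 + W(2 - 1*1)/(-396) = 192/67 + (36*(2 - 1*1))/(-396) = 192*(1/67) + (36*(2 - 1))*(-1/396) = 192/67 + (36*1)*(-1/396) = 192/67 + 36*(-1/396) = 192/67 - 1/11 = 2045/737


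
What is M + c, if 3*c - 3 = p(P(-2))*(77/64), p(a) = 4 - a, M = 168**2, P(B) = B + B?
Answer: 677477/24 ≈ 28228.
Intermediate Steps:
P(B) = 2*B
M = 28224
c = 101/24 (c = 1 + ((4 - 2*(-2))*(77/64))/3 = 1 + ((4 - 1*(-4))*(77*(1/64)))/3 = 1 + ((4 + 4)*(77/64))/3 = 1 + (8*(77/64))/3 = 1 + (1/3)*(77/8) = 1 + 77/24 = 101/24 ≈ 4.2083)
M + c = 28224 + 101/24 = 677477/24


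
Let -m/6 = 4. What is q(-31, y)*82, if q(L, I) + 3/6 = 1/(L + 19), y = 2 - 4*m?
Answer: -287/6 ≈ -47.833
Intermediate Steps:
m = -24 (m = -6*4 = -24)
y = 98 (y = 2 - 4*(-24) = 2 + 96 = 98)
q(L, I) = -½ + 1/(19 + L) (q(L, I) = -½ + 1/(L + 19) = -½ + 1/(19 + L))
q(-31, y)*82 = ((-17 - 1*(-31))/(2*(19 - 31)))*82 = ((½)*(-17 + 31)/(-12))*82 = ((½)*(-1/12)*14)*82 = -7/12*82 = -287/6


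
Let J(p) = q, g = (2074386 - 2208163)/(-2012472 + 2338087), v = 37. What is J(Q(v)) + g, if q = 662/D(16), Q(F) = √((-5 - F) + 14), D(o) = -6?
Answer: -108179896/976845 ≈ -110.74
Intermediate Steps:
Q(F) = √(9 - F)
g = -133777/325615 ≈ -0.41084
q = -331/3 (q = 662/(-6) = 662*(-⅙) = -331/3 ≈ -110.33)
J(p) = -331/3
J(Q(v)) + g = -331/3 - 133777/325615 = -108179896/976845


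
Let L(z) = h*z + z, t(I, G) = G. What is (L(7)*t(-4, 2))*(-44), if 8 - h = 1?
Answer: -4928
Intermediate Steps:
h = 7 (h = 8 - 1*1 = 8 - 1 = 7)
L(z) = 8*z (L(z) = 7*z + z = 8*z)
(L(7)*t(-4, 2))*(-44) = ((8*7)*2)*(-44) = (56*2)*(-44) = 112*(-44) = -4928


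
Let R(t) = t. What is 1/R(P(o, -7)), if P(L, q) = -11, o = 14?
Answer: -1/11 ≈ -0.090909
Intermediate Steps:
1/R(P(o, -7)) = 1/(-11) = -1/11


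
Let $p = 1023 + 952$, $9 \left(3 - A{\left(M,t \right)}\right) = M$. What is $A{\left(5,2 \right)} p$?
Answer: $\frac{43450}{9} \approx 4827.8$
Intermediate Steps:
$A{\left(M,t \right)} = 3 - \frac{M}{9}$
$p = 1975$
$A{\left(5,2 \right)} p = \left(3 - \frac{5}{9}\right) 1975 = \frac{22}{9} \cdot 1975 = \frac{43450}{9}$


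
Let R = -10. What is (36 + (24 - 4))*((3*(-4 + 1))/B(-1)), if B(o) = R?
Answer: 252/5 ≈ 50.400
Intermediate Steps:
B(o) = -10
(36 + (24 - 4))*((3*(-4 + 1))/B(-1)) = (36 + (24 - 4))*((3*(-4 + 1))/(-10)) = (36 + 20)*((3*(-3))*(-1/10)) = 56*(-9*(-1/10)) = 56*(9/10) = 252/5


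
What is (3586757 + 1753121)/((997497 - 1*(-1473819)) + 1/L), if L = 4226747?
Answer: 22570313316866/10445627489053 ≈ 2.1607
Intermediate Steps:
(3586757 + 1753121)/((997497 - 1*(-1473819)) + 1/L) = (3586757 + 1753121)/((997497 - 1*(-1473819)) + 1/4226747) = 5339878/((997497 + 1473819) + 1/4226747) = 5339878/(2471316 + 1/4226747) = 5339878/(10445627489053/4226747) = 5339878*(4226747/10445627489053) = 22570313316866/10445627489053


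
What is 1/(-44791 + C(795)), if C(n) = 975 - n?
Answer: -1/44611 ≈ -2.2416e-5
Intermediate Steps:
1/(-44791 + C(795)) = 1/(-44791 + (975 - 1*795)) = 1/(-44791 + (975 - 795)) = 1/(-44791 + 180) = 1/(-44611) = -1/44611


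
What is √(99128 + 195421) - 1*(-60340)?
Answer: 60340 + √294549 ≈ 60883.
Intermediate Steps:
√(99128 + 195421) - 1*(-60340) = √294549 + 60340 = 60340 + √294549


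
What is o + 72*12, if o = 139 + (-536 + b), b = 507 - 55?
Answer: 919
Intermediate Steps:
b = 452
o = 55 (o = 139 + (-536 + 452) = 139 - 84 = 55)
o + 72*12 = 55 + 72*12 = 55 + 864 = 919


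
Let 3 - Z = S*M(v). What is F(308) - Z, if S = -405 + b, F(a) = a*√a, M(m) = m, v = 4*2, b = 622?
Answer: 1733 + 616*√77 ≈ 7138.4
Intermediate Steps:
v = 8
F(a) = a^(3/2)
S = 217 (S = -405 + 622 = 217)
Z = -1733 (Z = 3 - 217*8 = 3 - 1*1736 = 3 - 1736 = -1733)
F(308) - Z = 308^(3/2) - 1*(-1733) = 616*√77 + 1733 = 1733 + 616*√77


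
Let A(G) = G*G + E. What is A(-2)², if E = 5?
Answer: 81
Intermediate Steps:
A(G) = 5 + G² (A(G) = G*G + 5 = G² + 5 = 5 + G²)
A(-2)² = (5 + (-2)²)² = (5 + 4)² = 9² = 81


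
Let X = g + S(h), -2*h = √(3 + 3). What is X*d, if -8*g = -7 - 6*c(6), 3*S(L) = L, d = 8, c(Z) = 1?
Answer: 13 - 4*√6/3 ≈ 9.7340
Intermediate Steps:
h = -√6/2 (h = -√(3 + 3)/2 = -√6/2 ≈ -1.2247)
S(L) = L/3
g = 13/8 (g = -(-7 - 6*1)/8 = -(-7 - 6)/8 = -⅛*(-13) = 13/8 ≈ 1.6250)
X = 13/8 - √6/6 (X = 13/8 + (-√6/2)/3 = 13/8 - √6/6 ≈ 1.2168)
X*d = (13/8 - √6/6)*8 = 13 - 4*√6/3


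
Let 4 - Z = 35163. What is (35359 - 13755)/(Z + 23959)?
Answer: -5401/2800 ≈ -1.9289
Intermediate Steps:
Z = -35159 (Z = 4 - 1*35163 = 4 - 35163 = -35159)
(35359 - 13755)/(Z + 23959) = (35359 - 13755)/(-35159 + 23959) = 21604/(-11200) = 21604*(-1/11200) = -5401/2800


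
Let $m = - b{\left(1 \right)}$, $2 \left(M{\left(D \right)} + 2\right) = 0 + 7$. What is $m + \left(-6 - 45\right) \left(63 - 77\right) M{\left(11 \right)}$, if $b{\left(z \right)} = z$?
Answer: $1070$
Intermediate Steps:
$M{\left(D \right)} = \frac{3}{2}$ ($M{\left(D \right)} = -2 + \frac{0 + 7}{2} = -2 + \frac{1}{2} \cdot 7 = -2 + \frac{7}{2} = \frac{3}{2}$)
$m = -1$ ($m = \left(-1\right) 1 = -1$)
$m + \left(-6 - 45\right) \left(63 - 77\right) M{\left(11 \right)} = -1 + \left(-6 - 45\right) \left(63 - 77\right) \frac{3}{2} = -1 + \left(-51\right) \left(-14\right) \frac{3}{2} = -1 + 714 \cdot \frac{3}{2} = -1 + 1071 = 1070$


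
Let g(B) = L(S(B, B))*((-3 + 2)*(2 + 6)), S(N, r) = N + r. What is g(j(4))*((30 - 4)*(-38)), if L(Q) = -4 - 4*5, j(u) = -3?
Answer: -189696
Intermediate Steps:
L(Q) = -24 (L(Q) = -4 - 20 = -24)
g(B) = 192 (g(B) = -24*(-3 + 2)*(2 + 6) = -(-24)*8 = -24*(-8) = 192)
g(j(4))*((30 - 4)*(-38)) = 192*((30 - 4)*(-38)) = 192*(26*(-38)) = 192*(-988) = -189696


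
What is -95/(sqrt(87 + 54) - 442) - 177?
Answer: -34512481/195223 + 95*sqrt(141)/195223 ≈ -176.78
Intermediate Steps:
-95/(sqrt(87 + 54) - 442) - 177 = -95/(sqrt(141) - 442) - 177 = -95/(-442 + sqrt(141)) - 177 = -177 - 95/(-442 + sqrt(141))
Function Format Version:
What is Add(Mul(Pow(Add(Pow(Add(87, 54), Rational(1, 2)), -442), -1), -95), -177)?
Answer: Add(Rational(-34512481, 195223), Mul(Rational(95, 195223), Pow(141, Rational(1, 2)))) ≈ -176.78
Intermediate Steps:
Add(Mul(Pow(Add(Pow(Add(87, 54), Rational(1, 2)), -442), -1), -95), -177) = Add(Mul(Pow(Add(Pow(141, Rational(1, 2)), -442), -1), -95), -177) = Add(Mul(Pow(Add(-442, Pow(141, Rational(1, 2))), -1), -95), -177) = Add(Mul(-95, Pow(Add(-442, Pow(141, Rational(1, 2))), -1)), -177) = Add(-177, Mul(-95, Pow(Add(-442, Pow(141, Rational(1, 2))), -1)))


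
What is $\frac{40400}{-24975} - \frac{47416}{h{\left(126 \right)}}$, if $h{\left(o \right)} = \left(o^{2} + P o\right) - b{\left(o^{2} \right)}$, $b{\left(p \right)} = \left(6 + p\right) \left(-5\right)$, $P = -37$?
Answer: $- \frac{8075707}{3772224} \approx -2.1408$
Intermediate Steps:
$b{\left(p \right)} = -30 - 5 p$
$h{\left(o \right)} = 30 - 37 o + 6 o^{2}$ ($h{\left(o \right)} = \left(o^{2} - 37 o\right) - \left(-30 - 5 o^{2}\right) = \left(o^{2} - 37 o\right) + \left(30 + 5 o^{2}\right) = 30 - 37 o + 6 o^{2}$)
$\frac{40400}{-24975} - \frac{47416}{h{\left(126 \right)}} = \frac{40400}{-24975} - \frac{47416}{30 - 4662 + 6 \cdot 126^{2}} = 40400 \left(- \frac{1}{24975}\right) - \frac{47416}{30 - 4662 + 6 \cdot 15876} = - \frac{1616}{999} - \frac{47416}{30 - 4662 + 95256} = - \frac{1616}{999} - \frac{47416}{90624} = - \frac{1616}{999} - \frac{5927}{11328} = - \frac{8075707}{3772224}$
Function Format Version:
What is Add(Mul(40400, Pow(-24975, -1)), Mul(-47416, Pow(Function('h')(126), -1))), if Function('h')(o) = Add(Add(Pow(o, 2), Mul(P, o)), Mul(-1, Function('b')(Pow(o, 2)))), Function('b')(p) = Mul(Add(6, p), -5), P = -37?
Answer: Rational(-8075707, 3772224) ≈ -2.1408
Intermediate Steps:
Function('b')(p) = Add(-30, Mul(-5, p))
Function('h')(o) = Add(30, Mul(-37, o), Mul(6, Pow(o, 2))) (Function('h')(o) = Add(Add(Pow(o, 2), Mul(-37, o)), Mul(-1, Add(-30, Mul(-5, Pow(o, 2))))) = Add(Add(Pow(o, 2), Mul(-37, o)), Add(30, Mul(5, Pow(o, 2)))) = Add(30, Mul(-37, o), Mul(6, Pow(o, 2))))
Add(Mul(40400, Pow(-24975, -1)), Mul(-47416, Pow(Function('h')(126), -1))) = Add(Mul(40400, Pow(-24975, -1)), Mul(-47416, Pow(Add(30, Mul(-37, 126), Mul(6, Pow(126, 2))), -1))) = Add(Mul(40400, Rational(-1, 24975)), Mul(-47416, Pow(Add(30, -4662, Mul(6, 15876)), -1))) = Add(Rational(-1616, 999), Mul(-47416, Pow(Add(30, -4662, 95256), -1))) = Add(Rational(-1616, 999), Mul(-47416, Pow(90624, -1))) = Add(Rational(-1616, 999), Mul(-47416, Rational(1, 90624))) = Add(Rational(-1616, 999), Rational(-5927, 11328)) = Rational(-8075707, 3772224)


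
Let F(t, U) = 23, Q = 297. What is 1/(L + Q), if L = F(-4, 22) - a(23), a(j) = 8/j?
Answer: 23/7352 ≈ 0.0031284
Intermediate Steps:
L = 521/23 (L = 23 - 8/23 = 521/23 ≈ 22.652)
1/(L + Q) = 1/(521/23 + 297) = 1/(7352/23) = 23/7352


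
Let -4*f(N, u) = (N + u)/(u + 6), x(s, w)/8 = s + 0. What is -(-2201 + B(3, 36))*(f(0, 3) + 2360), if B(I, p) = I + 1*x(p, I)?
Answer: 27044645/6 ≈ 4.5074e+6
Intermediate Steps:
x(s, w) = 8*s (x(s, w) = 8*(s + 0) = 8*s)
B(I, p) = I + 8*p (B(I, p) = I + 1*(8*p) = I + 8*p)
f(N, u) = -(N + u)/(4*(6 + u)) (f(N, u) = -(N + u)/(4*(u + 6)) = -(N + u)/(4*(6 + u)))
-(-2201 + B(3, 36))*(f(0, 3) + 2360) = -(-2201 + (3 + 8*36))*((-1*0 - 1*3)/(4*(6 + 3)) + 2360) = -(-2201 + (3 + 288))*((¼)*(0 - 3)/9 + 2360) = -(-2201 + 291)*((¼)*(⅑)*(-3) + 2360) = -(-1910)*(-1/12 + 2360) = -(-1910)*28319/12 = -1*(-27044645/6) = 27044645/6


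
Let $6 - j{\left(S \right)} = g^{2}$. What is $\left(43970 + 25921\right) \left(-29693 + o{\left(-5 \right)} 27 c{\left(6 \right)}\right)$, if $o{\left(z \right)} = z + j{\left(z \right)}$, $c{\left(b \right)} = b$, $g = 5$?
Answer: $-2347009671$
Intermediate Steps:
$j{\left(S \right)} = -19$ ($j{\left(S \right)} = 6 - 5^{2} = 6 - 25 = -19$)
$o{\left(z \right)} = -19 + z$ ($o{\left(z \right)} = z - 19 = -19 + z$)
$\left(43970 + 25921\right) \left(-29693 + o{\left(-5 \right)} 27 c{\left(6 \right)}\right) = \left(43970 + 25921\right) \left(-29693 + \left(-19 - 5\right) 27 \cdot 6\right) = 69891 \left(-29693 + \left(-24\right) 27 \cdot 6\right) = 69891 \left(-29693 - 3888\right) = 69891 \left(-33581\right) = -2347009671$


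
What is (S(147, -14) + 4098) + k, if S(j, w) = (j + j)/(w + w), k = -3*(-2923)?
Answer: 25713/2 ≈ 12857.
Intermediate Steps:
k = 8769
S(j, w) = j/w (S(j, w) = (2*j)/((2*w)) = (2*j)*(1/(2*w)) = j/w)
(S(147, -14) + 4098) + k = (147/(-14) + 4098) + 8769 = (147*(-1/14) + 4098) + 8769 = (-21/2 + 4098) + 8769 = 8175/2 + 8769 = 25713/2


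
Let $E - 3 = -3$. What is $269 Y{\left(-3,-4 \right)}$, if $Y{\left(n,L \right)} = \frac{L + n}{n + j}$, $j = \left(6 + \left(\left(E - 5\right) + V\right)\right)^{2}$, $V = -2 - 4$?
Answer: $- \frac{1883}{22} \approx -85.591$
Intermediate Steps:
$E = 0$ ($E = 3 - 3 = 0$)
$V = -6$ ($V = -2 - 4 = -6$)
$j = 25$ ($j = \left(6 + \left(\left(0 - 5\right) - 6\right)\right)^{2} = \left(6 - 11\right)^{2} = \left(-5\right)^{2} = 25$)
$Y{\left(n,L \right)} = \frac{L + n}{25 + n}$ ($Y{\left(n,L \right)} = \frac{L + n}{n + 25} = \frac{L + n}{25 + n}$)
$269 Y{\left(-3,-4 \right)} = 269 \frac{-4 - 3}{25 - 3} = 269 \cdot \frac{1}{22} \left(-7\right) = 269 \left(- \frac{7}{22}\right) = - \frac{1883}{22}$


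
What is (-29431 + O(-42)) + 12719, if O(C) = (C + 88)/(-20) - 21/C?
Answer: -83569/5 ≈ -16714.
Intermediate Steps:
O(C) = -22/5 - 21/C - C/20 (O(C) = (88 + C)*(-1/20) - 21/C = (-22/5 - C/20) - 21/C = -22/5 - 21/C - C/20)
(-29431 + O(-42)) + 12719 = (-29431 + (1/20)*(-420 - 1*(-42)*(88 - 42))/(-42)) + 12719 = (-29431 + (1/20)*(-1/42)*(-420 - 1*(-42)*46)) + 12719 = (-29431 + (1/20)*(-1/42)*(-420 + 1932)) + 12719 = (-29431 + (1/20)*(-1/42)*1512) + 12719 = (-29431 - 9/5) + 12719 = -147164/5 + 12719 = -83569/5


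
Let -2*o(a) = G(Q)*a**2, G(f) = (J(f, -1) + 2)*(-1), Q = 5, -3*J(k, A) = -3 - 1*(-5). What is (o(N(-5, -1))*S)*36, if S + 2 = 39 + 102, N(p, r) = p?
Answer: 83400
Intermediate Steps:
J(k, A) = -2/3 (J(k, A) = -(-3 - 1*(-5))/3 = -(-3 + 5)/3 = -1/3*2 = -2/3)
G(f) = -4/3 (G(f) = (-2/3 + 2)*(-1) = (4/3)*(-1) = -4/3)
o(a) = 2*a**2/3 (o(a) = -(-2)*a**2/3 = 2*a**2/3)
S = 139 (S = -2 + (39 + 102) = -2 + 141 = 139)
(o(N(-5, -1))*S)*36 = (((2/3)*(-5)**2)*139)*36 = (((2/3)*25)*139)*36 = ((50/3)*139)*36 = (6950/3)*36 = 83400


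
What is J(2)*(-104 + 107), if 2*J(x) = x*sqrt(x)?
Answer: 3*sqrt(2) ≈ 4.2426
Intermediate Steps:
J(x) = x**(3/2)/2 (J(x) = (x*sqrt(x))/2 = x**(3/2)/2)
J(2)*(-104 + 107) = (2**(3/2)/2)*(-104 + 107) = ((2*sqrt(2))/2)*3 = sqrt(2)*3 = 3*sqrt(2)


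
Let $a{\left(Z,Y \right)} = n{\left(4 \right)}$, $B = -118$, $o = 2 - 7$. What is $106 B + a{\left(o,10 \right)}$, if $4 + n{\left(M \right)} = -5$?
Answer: $-12517$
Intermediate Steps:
$o = -5$ ($o = 2 - 7 = -5$)
$n{\left(M \right)} = -9$ ($n{\left(M \right)} = -4 - 5 = -9$)
$a{\left(Z,Y \right)} = -9$
$106 B + a{\left(o,10 \right)} = 106 \left(-118\right) - 9 = -12508 - 9 = -12517$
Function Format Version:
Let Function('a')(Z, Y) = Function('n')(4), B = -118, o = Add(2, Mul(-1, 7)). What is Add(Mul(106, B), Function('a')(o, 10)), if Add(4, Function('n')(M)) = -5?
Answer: -12517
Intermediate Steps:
o = -5 (o = Add(2, -7) = -5)
Function('n')(M) = -9 (Function('n')(M) = Add(-4, -5) = -9)
Function('a')(Z, Y) = -9
Add(Mul(106, B), Function('a')(o, 10)) = Add(Mul(106, -118), -9) = Add(-12508, -9) = -12517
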